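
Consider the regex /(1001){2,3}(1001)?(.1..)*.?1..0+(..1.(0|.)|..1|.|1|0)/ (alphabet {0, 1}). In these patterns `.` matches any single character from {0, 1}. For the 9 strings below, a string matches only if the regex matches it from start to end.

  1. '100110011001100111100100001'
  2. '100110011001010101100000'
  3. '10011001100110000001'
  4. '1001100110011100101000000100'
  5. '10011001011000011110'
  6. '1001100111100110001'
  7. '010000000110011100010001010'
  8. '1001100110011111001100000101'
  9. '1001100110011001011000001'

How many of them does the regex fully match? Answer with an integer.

1 → match
2 → match
3 → match
4 → match
5 → match
6 → match
7 → no match — must start with '1001'
8 → no match
9 → match
Total matched: 7

7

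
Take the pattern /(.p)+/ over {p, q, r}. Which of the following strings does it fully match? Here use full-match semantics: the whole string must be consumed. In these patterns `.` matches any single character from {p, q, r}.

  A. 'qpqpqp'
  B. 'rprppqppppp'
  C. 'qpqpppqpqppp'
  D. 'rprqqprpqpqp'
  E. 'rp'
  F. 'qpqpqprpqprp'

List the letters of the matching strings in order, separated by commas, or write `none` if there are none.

A → match
B → no match
C → match
D → no match
E → match
F → match

A, C, E, F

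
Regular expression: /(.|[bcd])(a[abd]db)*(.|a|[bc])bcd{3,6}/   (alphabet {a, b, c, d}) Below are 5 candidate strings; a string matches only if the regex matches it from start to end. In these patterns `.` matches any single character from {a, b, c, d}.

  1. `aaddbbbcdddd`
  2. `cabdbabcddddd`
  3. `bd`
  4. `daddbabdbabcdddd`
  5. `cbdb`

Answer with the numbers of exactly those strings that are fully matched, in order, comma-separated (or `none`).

1. `aaddbbbcdddd` → match
2 → match
3. `bd` → no match
4 → match
5. `cbdb` → no match — must end with `d`

1, 2, 4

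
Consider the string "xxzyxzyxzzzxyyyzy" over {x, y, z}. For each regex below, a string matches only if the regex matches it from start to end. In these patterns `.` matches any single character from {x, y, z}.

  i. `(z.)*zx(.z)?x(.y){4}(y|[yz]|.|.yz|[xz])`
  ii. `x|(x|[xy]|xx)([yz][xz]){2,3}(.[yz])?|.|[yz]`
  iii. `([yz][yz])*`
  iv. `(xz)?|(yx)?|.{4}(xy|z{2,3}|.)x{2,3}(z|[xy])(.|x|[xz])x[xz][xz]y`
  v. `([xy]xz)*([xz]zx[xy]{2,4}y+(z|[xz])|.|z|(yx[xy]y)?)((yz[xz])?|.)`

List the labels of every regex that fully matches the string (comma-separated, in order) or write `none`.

i → no match
ii → no match
iii → no match
iv → no match
v → match

v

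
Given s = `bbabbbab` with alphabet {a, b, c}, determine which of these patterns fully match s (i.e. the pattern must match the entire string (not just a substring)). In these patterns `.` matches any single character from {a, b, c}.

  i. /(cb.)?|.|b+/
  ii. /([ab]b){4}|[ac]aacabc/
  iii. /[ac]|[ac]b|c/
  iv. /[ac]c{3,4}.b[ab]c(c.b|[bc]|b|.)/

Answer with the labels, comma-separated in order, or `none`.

i → no match
ii → match
iii → no match
iv → no match

ii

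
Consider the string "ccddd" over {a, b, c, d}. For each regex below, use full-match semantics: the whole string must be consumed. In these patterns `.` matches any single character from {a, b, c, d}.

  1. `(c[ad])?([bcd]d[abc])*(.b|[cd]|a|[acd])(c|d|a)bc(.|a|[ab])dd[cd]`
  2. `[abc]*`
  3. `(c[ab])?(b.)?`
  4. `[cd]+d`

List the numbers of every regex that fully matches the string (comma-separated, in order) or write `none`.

1 → no match
2 → no match
3 → no match
4 → match

4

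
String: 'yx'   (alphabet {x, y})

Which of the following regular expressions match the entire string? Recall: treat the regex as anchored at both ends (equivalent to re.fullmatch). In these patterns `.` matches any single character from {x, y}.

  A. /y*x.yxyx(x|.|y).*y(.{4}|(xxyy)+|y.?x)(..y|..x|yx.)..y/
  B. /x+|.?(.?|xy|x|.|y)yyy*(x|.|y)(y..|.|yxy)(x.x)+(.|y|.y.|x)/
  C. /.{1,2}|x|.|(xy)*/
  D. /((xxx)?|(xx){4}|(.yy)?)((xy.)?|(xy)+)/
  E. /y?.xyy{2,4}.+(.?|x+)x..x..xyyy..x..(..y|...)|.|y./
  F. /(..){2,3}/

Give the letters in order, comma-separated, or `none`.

A → no match — must end with 'y'
B → no match
C → match
D → no match
E → match
F → no match

C, E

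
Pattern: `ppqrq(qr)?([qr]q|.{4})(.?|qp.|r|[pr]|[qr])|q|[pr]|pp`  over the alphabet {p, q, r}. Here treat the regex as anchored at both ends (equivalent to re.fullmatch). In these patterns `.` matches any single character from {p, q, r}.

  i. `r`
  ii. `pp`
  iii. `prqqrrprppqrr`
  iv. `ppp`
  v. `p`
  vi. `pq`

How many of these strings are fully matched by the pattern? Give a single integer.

3

i → match
ii → match
iii → no match
iv → no match
v → match
vi → no match
Total matched: 3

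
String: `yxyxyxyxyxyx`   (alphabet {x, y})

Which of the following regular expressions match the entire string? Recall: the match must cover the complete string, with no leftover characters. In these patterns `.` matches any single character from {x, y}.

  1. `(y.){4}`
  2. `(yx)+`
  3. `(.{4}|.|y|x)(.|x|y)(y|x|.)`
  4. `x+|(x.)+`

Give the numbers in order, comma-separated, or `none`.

2

1 → no match
2 → match
3 → no match
4 → no match — must start with `x`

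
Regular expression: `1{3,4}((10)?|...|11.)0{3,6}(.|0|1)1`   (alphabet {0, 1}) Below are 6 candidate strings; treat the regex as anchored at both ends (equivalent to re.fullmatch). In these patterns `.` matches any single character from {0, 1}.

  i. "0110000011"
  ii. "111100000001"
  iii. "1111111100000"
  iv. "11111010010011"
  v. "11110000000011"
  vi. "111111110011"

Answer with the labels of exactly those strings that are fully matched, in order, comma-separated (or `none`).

i → no match — must start with "1"
ii → match
iii → no match — must end with "1"
iv → no match
v → match
vi → no match

ii, v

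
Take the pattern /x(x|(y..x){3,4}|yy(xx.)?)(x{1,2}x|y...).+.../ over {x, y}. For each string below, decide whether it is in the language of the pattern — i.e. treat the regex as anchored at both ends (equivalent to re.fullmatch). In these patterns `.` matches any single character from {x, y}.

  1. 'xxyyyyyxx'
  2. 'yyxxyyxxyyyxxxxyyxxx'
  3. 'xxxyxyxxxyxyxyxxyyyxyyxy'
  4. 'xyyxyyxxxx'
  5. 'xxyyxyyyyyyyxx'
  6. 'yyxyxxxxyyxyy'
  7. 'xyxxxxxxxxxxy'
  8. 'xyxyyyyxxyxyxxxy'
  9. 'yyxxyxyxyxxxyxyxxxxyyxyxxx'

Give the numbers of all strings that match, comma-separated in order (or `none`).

1. 'xxyyyyyxx' → no match
2 → no match — must start with 'x'
3 → no match
4. 'xyyxyyxxxx' → no match
5 → match
6 → no match — must start with 'x'
7 → no match
8 → no match
9 → no match — must start with 'x'

5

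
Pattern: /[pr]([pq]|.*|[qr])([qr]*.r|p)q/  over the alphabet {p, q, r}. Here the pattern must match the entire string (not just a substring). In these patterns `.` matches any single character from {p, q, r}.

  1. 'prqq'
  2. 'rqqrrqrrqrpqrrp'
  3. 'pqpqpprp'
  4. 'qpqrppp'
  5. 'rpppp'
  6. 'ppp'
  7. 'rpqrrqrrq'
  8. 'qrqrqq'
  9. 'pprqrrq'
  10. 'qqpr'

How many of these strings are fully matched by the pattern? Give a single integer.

1 → no match
2 → no match — must end with 'q'
3 → no match — must end with 'q'
4 → no match — must end with 'q'
5 → no match — must end with 'q'
6 → no match — must end with 'q'
7 → match
8 → no match
9 → match
10 → no match — must end with 'q'
Total matched: 2

2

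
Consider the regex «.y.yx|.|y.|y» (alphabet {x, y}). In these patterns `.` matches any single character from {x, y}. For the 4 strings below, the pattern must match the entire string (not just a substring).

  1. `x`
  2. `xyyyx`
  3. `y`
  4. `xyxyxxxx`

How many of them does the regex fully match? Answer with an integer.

1 → match
2 → match
3 → match
4 → no match
Total matched: 3

3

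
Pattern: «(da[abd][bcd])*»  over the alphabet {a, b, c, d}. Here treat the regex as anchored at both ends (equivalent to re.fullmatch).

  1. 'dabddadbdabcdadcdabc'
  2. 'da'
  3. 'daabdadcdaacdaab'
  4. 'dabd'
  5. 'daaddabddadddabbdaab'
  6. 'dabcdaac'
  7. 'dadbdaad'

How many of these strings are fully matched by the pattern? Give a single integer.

1 → match
2 → no match
3 → match
4 → match
5 → match
6 → match
7 → match
Total matched: 6

6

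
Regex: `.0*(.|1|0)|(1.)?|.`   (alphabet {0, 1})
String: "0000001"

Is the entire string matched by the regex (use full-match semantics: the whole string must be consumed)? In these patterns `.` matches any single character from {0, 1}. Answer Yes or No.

Yes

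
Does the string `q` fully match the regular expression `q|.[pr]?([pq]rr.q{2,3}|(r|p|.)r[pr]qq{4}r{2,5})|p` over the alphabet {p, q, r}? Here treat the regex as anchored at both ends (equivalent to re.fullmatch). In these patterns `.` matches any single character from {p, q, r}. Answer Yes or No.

Yes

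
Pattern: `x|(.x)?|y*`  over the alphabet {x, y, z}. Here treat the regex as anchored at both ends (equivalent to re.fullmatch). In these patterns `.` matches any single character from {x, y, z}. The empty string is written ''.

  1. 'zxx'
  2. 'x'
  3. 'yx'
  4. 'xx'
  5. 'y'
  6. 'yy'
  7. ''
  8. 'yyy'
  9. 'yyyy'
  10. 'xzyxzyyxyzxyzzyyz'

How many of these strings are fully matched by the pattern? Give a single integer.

8

1 → no match
2 → match
3 → match
4 → match
5 → match
6 → match
7 → match
8 → match
9 → match
10 → no match
Total matched: 8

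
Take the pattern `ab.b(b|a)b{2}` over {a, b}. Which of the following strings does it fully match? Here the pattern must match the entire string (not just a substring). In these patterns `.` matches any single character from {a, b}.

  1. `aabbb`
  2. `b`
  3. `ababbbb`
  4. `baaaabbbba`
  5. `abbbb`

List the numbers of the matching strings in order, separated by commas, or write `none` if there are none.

1 → no match — must start with `ab`
2 → no match — must start with `ab`
3 → match
4 → no match — must start with `ab`
5 → no match

3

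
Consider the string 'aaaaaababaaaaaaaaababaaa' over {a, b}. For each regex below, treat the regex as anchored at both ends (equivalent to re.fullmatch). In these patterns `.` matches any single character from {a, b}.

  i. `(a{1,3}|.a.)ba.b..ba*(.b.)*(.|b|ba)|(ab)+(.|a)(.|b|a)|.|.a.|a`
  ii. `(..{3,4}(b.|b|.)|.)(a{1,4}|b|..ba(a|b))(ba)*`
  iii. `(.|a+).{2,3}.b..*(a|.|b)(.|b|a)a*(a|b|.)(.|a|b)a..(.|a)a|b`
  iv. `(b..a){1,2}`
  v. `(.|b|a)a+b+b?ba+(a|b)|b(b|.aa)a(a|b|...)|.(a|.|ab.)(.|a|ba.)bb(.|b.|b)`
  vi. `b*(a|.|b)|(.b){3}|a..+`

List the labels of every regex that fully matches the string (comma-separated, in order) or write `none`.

iii, vi

i → no match
ii → no match
iii → match
iv → no match — must start with 'b'
v → no match
vi → match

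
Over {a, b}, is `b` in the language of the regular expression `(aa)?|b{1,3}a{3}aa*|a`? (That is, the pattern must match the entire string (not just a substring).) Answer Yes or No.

No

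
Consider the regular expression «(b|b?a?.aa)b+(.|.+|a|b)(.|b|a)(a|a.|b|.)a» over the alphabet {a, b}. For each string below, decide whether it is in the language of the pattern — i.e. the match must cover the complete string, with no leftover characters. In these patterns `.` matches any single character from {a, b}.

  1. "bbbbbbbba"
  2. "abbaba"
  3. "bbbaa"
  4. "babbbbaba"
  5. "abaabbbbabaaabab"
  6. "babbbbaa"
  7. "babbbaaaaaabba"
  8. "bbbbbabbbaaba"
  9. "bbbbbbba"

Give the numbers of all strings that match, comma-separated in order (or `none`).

1 → match
2 → no match
3 → no match
4 → no match
5 → no match — must end with "a"
6 → no match
7 → no match
8 → match
9 → match

1, 8, 9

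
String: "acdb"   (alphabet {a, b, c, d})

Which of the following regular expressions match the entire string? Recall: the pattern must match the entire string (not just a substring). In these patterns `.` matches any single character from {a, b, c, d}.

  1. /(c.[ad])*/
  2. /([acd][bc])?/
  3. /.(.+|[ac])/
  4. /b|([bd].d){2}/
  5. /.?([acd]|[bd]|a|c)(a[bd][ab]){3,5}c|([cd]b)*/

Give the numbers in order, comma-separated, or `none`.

1 → no match
2 → no match
3 → match
4 → no match
5 → no match

3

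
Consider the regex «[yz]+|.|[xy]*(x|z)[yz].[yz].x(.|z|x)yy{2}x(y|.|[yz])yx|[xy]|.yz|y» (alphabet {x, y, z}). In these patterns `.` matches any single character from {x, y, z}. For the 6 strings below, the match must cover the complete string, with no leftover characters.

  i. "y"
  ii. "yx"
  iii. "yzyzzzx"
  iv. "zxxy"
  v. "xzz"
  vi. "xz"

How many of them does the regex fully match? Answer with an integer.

1

i → match
ii → no match
iii → no match
iv → no match
v → no match
vi → no match
Total matched: 1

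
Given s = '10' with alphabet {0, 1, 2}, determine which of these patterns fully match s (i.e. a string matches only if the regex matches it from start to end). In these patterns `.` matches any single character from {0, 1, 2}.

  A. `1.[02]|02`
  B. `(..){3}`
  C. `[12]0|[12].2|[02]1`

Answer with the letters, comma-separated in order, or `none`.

C

A → no match
B → no match
C → match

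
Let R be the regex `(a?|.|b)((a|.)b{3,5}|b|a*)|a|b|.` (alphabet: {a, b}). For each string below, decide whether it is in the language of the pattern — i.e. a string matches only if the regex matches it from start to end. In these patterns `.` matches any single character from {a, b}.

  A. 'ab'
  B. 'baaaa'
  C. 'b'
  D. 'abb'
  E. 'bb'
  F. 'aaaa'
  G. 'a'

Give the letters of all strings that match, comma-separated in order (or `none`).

A, B, C, E, F, G

A → match
B → match
C → match
D → no match
E → match
F → match
G → match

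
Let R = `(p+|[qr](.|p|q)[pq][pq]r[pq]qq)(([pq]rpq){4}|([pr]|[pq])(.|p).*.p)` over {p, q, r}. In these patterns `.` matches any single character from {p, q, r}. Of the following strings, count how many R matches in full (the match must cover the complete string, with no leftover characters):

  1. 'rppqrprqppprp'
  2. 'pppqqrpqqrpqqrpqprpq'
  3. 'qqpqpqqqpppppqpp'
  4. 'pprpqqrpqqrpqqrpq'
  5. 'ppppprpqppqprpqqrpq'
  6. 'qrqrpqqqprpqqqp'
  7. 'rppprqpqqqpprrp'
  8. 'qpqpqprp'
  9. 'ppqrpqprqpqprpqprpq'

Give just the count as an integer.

1

1 → no match
2 → no match
3 → no match
4 → match
5 → no match
6 → no match
7 → no match
8 → no match
9 → no match
Total matched: 1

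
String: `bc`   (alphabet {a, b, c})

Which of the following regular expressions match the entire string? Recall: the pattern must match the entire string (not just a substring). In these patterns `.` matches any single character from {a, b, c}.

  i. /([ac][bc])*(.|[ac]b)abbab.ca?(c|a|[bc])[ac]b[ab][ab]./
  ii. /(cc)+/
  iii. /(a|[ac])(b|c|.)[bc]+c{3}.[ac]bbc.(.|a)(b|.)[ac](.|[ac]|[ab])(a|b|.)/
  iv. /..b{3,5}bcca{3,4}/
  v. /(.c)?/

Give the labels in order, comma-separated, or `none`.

v

i → no match
ii → no match — must start with `cc`
iii → no match
iv → no match — must end with `a`
v → match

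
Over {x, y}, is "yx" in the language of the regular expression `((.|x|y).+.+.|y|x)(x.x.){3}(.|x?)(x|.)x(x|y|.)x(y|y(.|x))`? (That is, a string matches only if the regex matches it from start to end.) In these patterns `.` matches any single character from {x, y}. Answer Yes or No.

No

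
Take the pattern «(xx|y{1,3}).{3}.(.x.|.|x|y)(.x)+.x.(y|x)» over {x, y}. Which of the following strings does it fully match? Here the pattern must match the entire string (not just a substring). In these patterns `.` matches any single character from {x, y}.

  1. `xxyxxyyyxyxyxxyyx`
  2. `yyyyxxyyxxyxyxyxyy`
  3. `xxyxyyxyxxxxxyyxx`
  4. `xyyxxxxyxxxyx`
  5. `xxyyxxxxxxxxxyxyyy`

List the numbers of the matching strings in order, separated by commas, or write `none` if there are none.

2

1 → no match
2 → match
3 → no match
4 → no match
5 → no match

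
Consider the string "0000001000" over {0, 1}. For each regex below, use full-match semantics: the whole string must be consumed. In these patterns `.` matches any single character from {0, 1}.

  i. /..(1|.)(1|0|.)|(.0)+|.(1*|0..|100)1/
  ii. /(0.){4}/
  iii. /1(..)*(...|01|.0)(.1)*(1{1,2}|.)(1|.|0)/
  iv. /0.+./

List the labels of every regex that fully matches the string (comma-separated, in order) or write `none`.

i, iv

i → match
ii → no match
iii → no match — must start with "1"
iv → match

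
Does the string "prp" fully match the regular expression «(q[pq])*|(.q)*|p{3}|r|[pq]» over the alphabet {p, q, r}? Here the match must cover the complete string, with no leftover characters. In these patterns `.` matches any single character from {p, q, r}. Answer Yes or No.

No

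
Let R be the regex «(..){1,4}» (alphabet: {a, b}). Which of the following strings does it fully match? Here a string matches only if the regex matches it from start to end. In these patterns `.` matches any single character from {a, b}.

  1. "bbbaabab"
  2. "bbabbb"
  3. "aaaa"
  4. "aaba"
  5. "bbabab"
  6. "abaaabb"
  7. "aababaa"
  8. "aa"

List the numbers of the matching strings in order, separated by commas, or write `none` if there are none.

1, 2, 3, 4, 5, 8

1 → match
2 → match
3 → match
4 → match
5 → match
6 → no match
7 → no match
8 → match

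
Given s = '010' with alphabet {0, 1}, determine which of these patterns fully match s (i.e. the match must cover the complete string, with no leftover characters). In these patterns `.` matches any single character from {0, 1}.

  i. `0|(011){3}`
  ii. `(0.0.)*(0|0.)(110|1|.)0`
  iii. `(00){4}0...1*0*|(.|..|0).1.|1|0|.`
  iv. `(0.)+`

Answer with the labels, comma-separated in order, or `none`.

i → no match
ii → match
iii → no match
iv → no match

ii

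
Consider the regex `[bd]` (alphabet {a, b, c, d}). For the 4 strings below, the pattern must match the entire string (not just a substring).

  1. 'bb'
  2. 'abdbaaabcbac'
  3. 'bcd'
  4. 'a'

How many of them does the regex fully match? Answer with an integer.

1 → no match
2 → no match
3 → no match
4 → no match
Total matched: 0

0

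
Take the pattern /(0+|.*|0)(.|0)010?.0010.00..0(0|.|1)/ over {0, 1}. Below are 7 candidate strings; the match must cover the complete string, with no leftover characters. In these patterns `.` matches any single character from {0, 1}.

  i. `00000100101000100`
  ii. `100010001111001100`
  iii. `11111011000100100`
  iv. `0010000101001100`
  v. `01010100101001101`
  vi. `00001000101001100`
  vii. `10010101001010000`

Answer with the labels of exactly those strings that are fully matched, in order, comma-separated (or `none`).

i → no match
ii → no match
iii → no match
iv → match
v → match
vi → match
vii → no match

iv, v, vi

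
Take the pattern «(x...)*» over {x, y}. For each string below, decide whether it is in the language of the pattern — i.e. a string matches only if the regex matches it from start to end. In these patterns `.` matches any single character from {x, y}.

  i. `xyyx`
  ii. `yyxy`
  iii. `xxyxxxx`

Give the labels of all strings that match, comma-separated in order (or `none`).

i → match
ii → no match
iii → no match

i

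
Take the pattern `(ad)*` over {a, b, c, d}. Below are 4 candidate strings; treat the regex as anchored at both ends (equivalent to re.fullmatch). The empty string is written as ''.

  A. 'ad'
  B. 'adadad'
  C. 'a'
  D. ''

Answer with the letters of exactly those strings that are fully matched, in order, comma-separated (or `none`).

A → match
B → match
C → no match
D → match

A, B, D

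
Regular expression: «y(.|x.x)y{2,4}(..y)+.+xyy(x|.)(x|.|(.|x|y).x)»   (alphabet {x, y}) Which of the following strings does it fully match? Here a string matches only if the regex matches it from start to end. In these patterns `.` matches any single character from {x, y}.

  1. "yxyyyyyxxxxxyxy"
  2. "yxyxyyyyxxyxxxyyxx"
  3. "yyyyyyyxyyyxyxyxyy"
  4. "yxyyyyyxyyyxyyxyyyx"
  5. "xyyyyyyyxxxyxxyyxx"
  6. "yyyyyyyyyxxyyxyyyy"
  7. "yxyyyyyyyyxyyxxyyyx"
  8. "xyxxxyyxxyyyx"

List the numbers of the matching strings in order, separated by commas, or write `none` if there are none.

2, 4, 6, 7

1 → no match
2 → match
3 → no match
4 → match
5 → no match — must start with "y"
6 → match
7 → match
8 → no match — must start with "y"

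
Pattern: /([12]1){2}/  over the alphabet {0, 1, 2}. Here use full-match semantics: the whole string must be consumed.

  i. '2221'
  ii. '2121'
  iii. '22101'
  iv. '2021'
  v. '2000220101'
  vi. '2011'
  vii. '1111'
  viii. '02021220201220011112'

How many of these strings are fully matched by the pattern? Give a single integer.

i → no match
ii → match
iii → no match
iv → no match
v → no match
vi → no match
vii → match
viii → no match — must end with '1'
Total matched: 2

2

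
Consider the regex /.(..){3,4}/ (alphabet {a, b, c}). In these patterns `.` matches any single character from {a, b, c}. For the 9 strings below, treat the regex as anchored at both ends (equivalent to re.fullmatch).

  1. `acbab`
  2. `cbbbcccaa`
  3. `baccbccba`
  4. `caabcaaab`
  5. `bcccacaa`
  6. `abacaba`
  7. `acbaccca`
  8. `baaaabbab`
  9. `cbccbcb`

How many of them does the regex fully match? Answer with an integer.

6

1 → no match
2 → match
3 → match
4 → match
5 → no match
6 → match
7 → no match
8 → match
9 → match
Total matched: 6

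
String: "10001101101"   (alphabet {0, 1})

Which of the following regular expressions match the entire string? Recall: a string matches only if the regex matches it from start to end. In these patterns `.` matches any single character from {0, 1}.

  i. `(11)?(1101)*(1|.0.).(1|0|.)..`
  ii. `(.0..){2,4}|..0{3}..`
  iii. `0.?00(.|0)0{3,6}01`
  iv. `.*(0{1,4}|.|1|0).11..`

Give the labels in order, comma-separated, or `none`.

i → no match
ii → no match
iii → no match — must start with "0"
iv → match

iv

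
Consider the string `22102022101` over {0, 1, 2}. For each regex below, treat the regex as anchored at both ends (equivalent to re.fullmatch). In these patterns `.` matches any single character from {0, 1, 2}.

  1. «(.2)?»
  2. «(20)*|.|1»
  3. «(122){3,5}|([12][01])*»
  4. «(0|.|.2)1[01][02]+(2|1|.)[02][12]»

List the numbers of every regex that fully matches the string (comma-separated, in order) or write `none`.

1 → no match
2 → no match
3 → no match
4 → match

4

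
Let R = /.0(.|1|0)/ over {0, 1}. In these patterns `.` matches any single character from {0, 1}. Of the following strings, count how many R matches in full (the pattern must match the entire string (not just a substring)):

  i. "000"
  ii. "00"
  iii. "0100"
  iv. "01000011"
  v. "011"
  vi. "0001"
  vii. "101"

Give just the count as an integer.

2

i → match
ii → no match
iii → no match
iv → no match
v → no match
vi → no match
vii → match
Total matched: 2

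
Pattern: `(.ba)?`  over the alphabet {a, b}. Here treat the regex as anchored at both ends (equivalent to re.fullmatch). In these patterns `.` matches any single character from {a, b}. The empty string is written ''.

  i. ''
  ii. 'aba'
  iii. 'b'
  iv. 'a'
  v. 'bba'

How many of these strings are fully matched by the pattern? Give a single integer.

i → match
ii → match
iii → no match
iv → no match
v → match
Total matched: 3

3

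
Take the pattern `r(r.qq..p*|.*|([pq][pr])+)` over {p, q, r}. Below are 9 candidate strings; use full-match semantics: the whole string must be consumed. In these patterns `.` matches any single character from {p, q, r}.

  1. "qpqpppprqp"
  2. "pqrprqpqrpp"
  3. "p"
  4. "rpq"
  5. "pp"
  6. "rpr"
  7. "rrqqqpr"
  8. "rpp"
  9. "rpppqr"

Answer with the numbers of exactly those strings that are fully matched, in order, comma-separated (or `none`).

1. "qpqpppprqp" → no match — must start with "r"
2. "pqrprqpqrpp" → no match — must start with "r"
3. "p" → no match — must start with "r"
4. "rpq" → match
5. "pp" → no match — must start with "r"
6. "rpr" → match
7. "rrqqqpr" → match
8. "rpp" → match
9. "rpppqr" → match

4, 6, 7, 8, 9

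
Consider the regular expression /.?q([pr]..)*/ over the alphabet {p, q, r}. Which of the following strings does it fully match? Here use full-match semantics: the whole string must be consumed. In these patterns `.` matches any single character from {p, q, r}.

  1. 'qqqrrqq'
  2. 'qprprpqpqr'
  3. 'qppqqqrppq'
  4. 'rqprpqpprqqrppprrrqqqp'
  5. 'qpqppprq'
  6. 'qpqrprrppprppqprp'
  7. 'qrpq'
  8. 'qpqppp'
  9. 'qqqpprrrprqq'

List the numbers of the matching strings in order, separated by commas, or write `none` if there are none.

2, 7

1 → no match
2 → match
3 → no match
4 → no match
5 → no match
6 → no match
7 → match
8 → no match
9 → no match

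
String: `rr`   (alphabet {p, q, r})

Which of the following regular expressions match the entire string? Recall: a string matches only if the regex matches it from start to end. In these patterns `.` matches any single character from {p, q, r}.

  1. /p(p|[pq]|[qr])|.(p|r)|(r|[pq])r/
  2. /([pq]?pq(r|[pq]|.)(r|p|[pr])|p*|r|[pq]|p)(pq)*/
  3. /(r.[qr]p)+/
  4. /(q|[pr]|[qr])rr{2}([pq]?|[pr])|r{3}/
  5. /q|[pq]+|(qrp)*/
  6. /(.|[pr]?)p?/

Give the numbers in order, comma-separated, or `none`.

1 → match
2 → no match
3 → no match — must end with `p`
4 → no match
5 → no match
6 → no match

1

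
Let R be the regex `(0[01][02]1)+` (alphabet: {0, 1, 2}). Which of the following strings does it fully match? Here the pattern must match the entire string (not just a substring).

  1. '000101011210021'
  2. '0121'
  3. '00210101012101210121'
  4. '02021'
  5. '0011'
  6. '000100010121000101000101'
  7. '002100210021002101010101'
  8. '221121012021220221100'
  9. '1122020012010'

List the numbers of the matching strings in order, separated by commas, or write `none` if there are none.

1 → no match
2 → match
3 → match
4 → no match
5 → no match
6 → no match
7 → match
8 → no match — must start with '0'
9 → no match — must start with '0'

2, 3, 7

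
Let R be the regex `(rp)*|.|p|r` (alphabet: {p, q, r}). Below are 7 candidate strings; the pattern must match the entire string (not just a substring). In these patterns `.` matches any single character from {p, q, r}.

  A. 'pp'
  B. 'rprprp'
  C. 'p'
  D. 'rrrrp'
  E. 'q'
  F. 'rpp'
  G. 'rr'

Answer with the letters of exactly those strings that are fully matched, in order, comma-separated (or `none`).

B, C, E

A. 'pp' → no match
B. 'rprprp' → match
C. 'p' → match
D. 'rrrrp' → no match
E. 'q' → match
F. 'rpp' → no match
G. 'rr' → no match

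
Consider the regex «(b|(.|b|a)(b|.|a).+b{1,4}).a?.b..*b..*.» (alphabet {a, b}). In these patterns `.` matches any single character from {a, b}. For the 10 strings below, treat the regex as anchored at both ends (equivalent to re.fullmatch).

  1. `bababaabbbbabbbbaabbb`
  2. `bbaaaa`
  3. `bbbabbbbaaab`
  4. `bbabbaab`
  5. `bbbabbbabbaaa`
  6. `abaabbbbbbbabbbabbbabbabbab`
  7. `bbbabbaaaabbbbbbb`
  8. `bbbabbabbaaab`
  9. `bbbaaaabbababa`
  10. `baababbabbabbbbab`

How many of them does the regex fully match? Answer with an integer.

3

1 → match
2. `bbaaaa` → no match
3. `bbbabbbbaaab` → no match
4. `bbabbaab` → no match
5 → no match
6 → match
7 → no match
8 → no match
9 → no match
10 → match
Total matched: 3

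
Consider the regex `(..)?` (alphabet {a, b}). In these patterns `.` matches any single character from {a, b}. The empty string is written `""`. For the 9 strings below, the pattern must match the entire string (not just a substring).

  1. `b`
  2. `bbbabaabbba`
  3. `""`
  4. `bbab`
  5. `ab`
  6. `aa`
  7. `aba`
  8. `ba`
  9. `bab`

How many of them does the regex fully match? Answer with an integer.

1. `b` → no match
2. `bbbabaabbba` → no match
3. `""` → match
4. `bbab` → no match
5. `ab` → match
6. `aa` → match
7. `aba` → no match
8. `ba` → match
9. `bab` → no match
Total matched: 4

4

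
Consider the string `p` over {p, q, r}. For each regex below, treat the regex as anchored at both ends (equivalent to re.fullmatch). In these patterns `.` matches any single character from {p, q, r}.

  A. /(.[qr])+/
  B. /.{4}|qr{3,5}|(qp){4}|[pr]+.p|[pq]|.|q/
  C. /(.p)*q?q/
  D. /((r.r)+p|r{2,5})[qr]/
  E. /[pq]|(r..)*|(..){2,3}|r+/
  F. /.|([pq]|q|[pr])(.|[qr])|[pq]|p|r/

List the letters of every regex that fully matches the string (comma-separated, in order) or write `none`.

B, E, F

A → no match
B → match
C → no match — must end with `q`
D → no match — must start with `r`
E → match
F → match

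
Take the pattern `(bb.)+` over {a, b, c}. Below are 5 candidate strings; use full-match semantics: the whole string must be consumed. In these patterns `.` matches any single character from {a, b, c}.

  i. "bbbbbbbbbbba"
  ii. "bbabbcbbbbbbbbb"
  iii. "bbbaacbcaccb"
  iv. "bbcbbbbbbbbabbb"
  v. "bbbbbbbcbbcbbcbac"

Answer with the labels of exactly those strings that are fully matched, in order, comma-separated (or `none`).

i → match
ii → match
iii → no match
iv → match
v → no match

i, ii, iv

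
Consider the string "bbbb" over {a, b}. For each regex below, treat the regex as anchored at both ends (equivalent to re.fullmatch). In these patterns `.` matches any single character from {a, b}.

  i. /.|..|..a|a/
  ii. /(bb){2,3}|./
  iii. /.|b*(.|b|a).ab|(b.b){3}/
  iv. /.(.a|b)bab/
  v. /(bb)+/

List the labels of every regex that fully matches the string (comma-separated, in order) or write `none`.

ii, v

i → no match
ii → match
iii → no match
iv → no match — must end with "bab"
v → match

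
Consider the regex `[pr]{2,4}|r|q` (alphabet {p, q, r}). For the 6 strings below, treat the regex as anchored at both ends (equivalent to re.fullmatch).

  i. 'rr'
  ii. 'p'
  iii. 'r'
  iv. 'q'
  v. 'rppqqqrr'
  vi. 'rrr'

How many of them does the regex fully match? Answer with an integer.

i → match
ii → no match
iii → match
iv → match
v → no match
vi → match
Total matched: 4

4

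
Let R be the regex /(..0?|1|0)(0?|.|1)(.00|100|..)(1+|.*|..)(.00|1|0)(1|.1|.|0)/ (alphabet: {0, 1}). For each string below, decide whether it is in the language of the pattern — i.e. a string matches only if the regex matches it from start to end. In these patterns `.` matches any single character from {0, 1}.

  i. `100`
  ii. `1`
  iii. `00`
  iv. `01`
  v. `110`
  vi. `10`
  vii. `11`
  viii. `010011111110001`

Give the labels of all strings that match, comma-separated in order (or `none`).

viii

i → no match
ii → no match
iii → no match
iv → no match
v → no match
vi → no match
vii → no match
viii → match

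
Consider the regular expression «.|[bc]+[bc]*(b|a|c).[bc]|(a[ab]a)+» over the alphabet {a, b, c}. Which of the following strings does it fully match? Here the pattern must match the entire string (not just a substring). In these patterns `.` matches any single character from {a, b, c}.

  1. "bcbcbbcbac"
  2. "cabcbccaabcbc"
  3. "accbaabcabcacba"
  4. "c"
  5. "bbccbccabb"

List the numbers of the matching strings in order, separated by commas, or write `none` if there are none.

1, 4, 5

1 → match
2 → no match
3 → no match
4 → match
5 → match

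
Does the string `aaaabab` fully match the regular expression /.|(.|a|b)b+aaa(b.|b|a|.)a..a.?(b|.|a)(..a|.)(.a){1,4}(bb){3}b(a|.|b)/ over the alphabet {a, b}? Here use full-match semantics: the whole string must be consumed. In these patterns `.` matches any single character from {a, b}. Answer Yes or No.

No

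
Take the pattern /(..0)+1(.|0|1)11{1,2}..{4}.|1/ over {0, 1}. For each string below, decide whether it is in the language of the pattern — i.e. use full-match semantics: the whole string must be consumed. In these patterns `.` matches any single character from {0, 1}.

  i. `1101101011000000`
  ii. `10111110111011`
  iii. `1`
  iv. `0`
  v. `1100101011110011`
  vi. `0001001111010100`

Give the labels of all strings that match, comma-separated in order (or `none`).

i → match
ii → no match
iii → match
iv → no match
v → match
vi → match

i, iii, v, vi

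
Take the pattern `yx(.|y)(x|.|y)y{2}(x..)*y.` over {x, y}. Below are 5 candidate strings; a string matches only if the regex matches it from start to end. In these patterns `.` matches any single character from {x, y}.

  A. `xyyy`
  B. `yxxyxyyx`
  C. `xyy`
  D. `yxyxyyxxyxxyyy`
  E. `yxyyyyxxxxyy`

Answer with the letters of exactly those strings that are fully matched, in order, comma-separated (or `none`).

D

A → no match — must start with `yx`
B → no match
C → no match — must start with `yx`
D → match
E → no match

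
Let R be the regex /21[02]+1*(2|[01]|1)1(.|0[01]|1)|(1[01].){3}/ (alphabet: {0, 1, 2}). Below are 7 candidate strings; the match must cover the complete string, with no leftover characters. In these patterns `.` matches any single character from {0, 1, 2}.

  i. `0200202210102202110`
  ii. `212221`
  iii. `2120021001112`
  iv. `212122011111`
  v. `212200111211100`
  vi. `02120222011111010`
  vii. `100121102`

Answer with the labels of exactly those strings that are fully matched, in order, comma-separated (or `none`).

none

i → no match
ii. `212221` → no match
iii → no match
iv. `212122011111` → no match
v → no match
vi → no match
vii. `100121102` → no match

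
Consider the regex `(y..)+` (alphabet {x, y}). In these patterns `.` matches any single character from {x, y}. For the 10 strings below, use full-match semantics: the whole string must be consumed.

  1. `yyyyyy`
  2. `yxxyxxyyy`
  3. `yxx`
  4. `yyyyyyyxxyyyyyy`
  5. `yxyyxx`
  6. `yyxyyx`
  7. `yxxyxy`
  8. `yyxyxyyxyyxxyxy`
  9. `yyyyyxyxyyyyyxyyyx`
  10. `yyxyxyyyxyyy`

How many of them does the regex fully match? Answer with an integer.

10

1 → match
2 → match
3 → match
4 → match
5 → match
6 → match
7 → match
8 → match
9 → match
10 → match
Total matched: 10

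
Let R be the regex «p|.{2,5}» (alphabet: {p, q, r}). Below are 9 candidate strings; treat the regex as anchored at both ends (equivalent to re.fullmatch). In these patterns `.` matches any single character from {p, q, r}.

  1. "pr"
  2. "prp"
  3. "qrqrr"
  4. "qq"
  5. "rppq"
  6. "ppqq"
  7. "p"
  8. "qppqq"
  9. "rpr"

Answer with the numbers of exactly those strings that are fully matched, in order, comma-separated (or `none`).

1, 2, 3, 4, 5, 6, 7, 8, 9

1 → match
2 → match
3 → match
4 → match
5 → match
6 → match
7 → match
8 → match
9 → match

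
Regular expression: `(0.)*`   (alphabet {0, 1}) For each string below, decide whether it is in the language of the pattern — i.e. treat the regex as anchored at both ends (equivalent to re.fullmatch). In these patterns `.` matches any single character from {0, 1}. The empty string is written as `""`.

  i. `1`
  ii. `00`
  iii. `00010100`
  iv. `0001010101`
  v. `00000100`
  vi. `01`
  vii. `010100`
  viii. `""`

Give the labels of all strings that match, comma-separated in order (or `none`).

i → no match
ii → match
iii → match
iv → match
v → match
vi → match
vii → match
viii → match

ii, iii, iv, v, vi, vii, viii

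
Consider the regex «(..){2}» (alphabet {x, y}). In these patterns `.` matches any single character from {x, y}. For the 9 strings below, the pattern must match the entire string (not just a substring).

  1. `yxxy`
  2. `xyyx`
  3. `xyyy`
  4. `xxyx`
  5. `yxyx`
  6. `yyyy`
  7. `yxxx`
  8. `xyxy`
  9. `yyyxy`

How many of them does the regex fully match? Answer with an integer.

8

1 → match
2 → match
3 → match
4 → match
5 → match
6 → match
7 → match
8 → match
9 → no match
Total matched: 8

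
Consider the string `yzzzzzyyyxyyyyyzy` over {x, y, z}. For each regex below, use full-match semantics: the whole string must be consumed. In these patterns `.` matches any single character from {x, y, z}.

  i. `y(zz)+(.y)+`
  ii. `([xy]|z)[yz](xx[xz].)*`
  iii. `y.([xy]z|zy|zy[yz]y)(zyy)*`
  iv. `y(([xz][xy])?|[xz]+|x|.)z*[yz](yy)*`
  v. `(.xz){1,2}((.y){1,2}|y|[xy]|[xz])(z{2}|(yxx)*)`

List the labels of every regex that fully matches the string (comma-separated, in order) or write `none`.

i

i → match
ii → no match
iii → no match
iv → no match
v → no match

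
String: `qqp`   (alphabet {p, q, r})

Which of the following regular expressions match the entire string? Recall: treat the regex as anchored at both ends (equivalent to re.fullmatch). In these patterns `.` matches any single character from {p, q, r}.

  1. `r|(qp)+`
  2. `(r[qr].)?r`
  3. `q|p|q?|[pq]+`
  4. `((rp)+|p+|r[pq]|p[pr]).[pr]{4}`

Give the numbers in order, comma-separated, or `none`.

1 → no match
2 → no match — must end with `r`
3 → match
4 → no match

3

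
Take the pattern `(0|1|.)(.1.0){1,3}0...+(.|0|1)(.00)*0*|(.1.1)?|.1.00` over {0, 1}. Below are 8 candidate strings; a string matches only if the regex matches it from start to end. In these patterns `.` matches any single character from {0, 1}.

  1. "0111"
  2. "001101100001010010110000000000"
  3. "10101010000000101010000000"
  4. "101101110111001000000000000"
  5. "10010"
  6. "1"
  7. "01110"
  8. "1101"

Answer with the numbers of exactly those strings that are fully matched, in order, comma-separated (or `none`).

1 → match
2 → match
3 → no match
4 → match
5 → no match
6 → no match
7 → no match
8 → match

1, 2, 4, 8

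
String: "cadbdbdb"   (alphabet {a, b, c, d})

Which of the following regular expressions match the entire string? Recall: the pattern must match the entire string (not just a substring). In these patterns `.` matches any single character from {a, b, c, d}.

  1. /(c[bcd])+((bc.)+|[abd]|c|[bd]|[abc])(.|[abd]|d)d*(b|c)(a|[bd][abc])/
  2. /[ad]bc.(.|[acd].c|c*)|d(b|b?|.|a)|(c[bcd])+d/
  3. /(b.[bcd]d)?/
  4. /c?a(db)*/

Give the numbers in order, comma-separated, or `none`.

1 → no match
2 → no match
3 → no match
4 → match

4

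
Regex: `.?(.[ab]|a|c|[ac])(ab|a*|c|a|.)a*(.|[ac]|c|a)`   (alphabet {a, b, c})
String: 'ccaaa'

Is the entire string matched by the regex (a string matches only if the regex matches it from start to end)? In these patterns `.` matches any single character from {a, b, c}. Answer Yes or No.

Yes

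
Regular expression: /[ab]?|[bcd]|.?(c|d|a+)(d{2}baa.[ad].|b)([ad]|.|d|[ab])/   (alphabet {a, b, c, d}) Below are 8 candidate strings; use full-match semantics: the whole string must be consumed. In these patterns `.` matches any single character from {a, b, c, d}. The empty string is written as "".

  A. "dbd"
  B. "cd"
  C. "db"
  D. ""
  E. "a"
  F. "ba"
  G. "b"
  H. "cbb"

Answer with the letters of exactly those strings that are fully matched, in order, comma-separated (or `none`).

A → match
B → no match
C → no match
D → match
E → match
F → no match
G → match
H → match

A, D, E, G, H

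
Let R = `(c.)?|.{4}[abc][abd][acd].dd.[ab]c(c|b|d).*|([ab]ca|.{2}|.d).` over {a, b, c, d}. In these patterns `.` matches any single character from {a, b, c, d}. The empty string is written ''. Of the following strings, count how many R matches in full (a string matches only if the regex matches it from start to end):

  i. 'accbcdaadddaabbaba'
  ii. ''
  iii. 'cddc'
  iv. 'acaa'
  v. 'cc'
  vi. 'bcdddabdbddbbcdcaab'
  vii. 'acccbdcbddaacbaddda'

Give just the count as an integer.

4

i → no match
ii → match
iii → no match
iv → match
v → match
vi → no match
vii → match
Total matched: 4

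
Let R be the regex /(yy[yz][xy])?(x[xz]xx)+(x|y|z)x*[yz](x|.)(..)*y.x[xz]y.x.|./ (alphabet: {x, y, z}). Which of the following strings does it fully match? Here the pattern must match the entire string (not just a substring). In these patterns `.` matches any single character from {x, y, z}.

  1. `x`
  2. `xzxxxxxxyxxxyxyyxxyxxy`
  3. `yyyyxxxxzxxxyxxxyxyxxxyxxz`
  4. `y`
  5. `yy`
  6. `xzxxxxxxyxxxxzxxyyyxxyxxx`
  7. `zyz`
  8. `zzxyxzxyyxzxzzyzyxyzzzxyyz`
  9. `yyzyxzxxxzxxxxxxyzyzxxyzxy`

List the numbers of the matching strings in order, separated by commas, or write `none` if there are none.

1 → match
2 → match
3 → match
4 → match
5 → no match
6 → match
7 → no match
8 → no match
9 → match

1, 2, 3, 4, 6, 9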